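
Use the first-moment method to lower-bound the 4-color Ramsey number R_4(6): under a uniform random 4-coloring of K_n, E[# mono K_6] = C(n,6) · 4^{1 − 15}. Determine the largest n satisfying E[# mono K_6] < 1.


We need C(n, 6) · 4^{1 − 15} < 1, i.e. C(n, 6) < 4^{15 − 1} = 268435456.
Check values of n near the boundary:
  n = 77: C(77, 6) = 237093780; 237093780 < 268435456? YES
  n = 78: C(78, 6) = 256851595; 256851595 < 268435456? YES
  n = 79: C(79, 6) = 277962685; 277962685 < 268435456? NO
The largest n with C(n, 6) < 268435456 is n = 78 (where E[X] = 256851595/268435456 ≈ 0.957). Hence R_4(6) > 78, i.e. R_4(6) ≥ 79.

Largest n = 78; hence R_4(6) > 78.


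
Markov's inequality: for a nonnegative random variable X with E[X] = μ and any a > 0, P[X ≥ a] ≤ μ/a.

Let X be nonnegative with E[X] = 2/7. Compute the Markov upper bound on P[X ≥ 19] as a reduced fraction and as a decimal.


μ = E[X] = 2/7, a = 19.
Markov: P[X ≥ 19] ≤ μ/a = (2/7)/19 = 2/133.
Numerically: ≈ 0.01504.
(Since a = 19 > μ = 0.28571, the bound 2/133 is < 1 and informative.)

P[X ≥ 19] ≤ 2/133 ≈ 0.01504.


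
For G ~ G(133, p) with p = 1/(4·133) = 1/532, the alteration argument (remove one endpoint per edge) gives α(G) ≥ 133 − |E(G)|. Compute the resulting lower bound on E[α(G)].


E[|E(G)|] = C(133, 2)·p = 8778 · (1/532) = 33/2.
E[α(G)] ≥ n − E[|E(G)|] = 133 − 33/2 = 233/2.
Numerically: ≈ 116.50000.
(This is only a lower bound; the true E[α(G)] may be larger.)

E[α(G)] ≥ 233/2 ≈ 116.50000.


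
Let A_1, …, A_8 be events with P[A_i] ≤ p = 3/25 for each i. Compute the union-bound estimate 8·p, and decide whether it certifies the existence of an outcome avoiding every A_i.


Union bound: P[∪_{i=1}^{8} A_i] ≤ Σ_i P[A_i] ≤ 8·p = 8·(3/25) = 24/25.
Numerically: 24/25 ≈ 0.96000.
Is 24/25 < 1? YES.
Since P[∪ A_i] ≤ 24/25 < 1, the complement has P[∩ A_i^c] ≥ 1 − 24/25 = 1/25 > 0, so some outcome avoids every A_i.

8·p = 24/25 ≈ 0.96000; existence CERTIFIED by the union bound.


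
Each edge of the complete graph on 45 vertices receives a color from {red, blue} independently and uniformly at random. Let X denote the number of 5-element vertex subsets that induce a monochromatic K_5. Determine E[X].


Let X = Σ_S X_S over the C(45, 5) = 1221759 subsets S of size 5, where X_S = 1 if the K_5 on S is monochromatic.
For a fixed S, the K_5 on S has C(5, 2) = 10 edges. P[all 10 edges red] = (1/2)^10, and likewise for blue, so P[monochromatic] = 2·(1/2)^10 = 2^{1 − 10} = 1/512.
By linearity: E[X] = C(45, 5) · 2^{1 − 10} = 1221759 · 1/512 = 1221759/512.
Numerically: E[X] ≈ 2386.248047.

E[X] = C(45,5)·2^(1−C(5,2)) = 1221759/512 ≈ 2386.248047.


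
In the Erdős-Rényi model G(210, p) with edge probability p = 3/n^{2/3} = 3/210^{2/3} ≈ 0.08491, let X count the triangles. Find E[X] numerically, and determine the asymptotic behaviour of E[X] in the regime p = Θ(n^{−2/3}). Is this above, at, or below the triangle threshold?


Number of potential triangles: C(210, 3) = 1521520.
Each occurs with probability p³ ≈ (0.08491)³ ≈ 6.122449e-04.
By linearity: E[X] = C(210, 3)·p³ ≈ 1521520 · 6.122449e-04 ≈ 931.5429.
Since α = 2/3 < 1, p = c/n^{2/3} ≫ 1/n is above the triangle threshold p ~ 1/n. Asymptotically E[X] ~ (c³/6)·n^{3(1−α)} = (3³/6)·n^{1} → ∞; triangles are abundant w.h.p.

E[X] ≈ 931.5429; in regime p = Θ(1/n^{2/3}) E[X] diverges (above the triangle threshold p ~ 1/n).


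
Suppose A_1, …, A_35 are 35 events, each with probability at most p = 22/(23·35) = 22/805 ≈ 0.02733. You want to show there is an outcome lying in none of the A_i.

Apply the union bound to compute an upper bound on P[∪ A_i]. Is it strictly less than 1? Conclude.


Union bound: P[∪_{i=1}^{35} A_i] ≤ Σ_i P[A_i] ≤ 35·p = 35·(22/805) = 22/23.
Numerically: 22/23 ≈ 0.95652.
Is 22/23 < 1? YES.
Since P[∪ A_i] ≤ 22/23 < 1, the complement has P[∩ A_i^c] ≥ 1 − 22/23 = 1/23 > 0, so some outcome avoids every A_i.

35·p = 22/23 ≈ 0.95652; existence CERTIFIED by the union bound.


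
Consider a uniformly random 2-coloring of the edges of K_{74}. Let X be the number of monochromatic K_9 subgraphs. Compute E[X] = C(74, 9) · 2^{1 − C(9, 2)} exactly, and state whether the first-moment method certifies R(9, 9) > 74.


E[X] = C(74, 9) · 2^{1 − 36} = 110524147514 · 2^{−35} = 110524147514/34359738368.
As a reduced fraction: E[X] = 55262073757/17179869184 ≈ 3.216676.
Is E[X] < 1? NO.
Since E[X] ≥ 1, the first-moment bound is inconclusive at n = 74; it does NOT by itself certify R(9, 9) > 74.

E[X] = 55262073757/17179869184 ≈ 3.216676; E[X] ≥ 1; first-moment method inconclusive here.


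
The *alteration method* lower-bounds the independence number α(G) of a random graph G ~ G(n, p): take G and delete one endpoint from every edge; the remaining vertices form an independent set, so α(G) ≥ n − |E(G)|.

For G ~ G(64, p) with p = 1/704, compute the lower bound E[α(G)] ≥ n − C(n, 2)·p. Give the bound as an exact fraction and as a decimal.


E[|E(G)|] = C(64, 2)·p = 2016 · (1/704) = 63/22.
E[α(G)] ≥ n − E[|E(G)|] = 64 − 63/22 = 1345/22.
Numerically: ≈ 61.136.
(This is only a lower bound; the true E[α(G)] may be larger.)

E[α(G)] ≥ 1345/22 ≈ 61.136.


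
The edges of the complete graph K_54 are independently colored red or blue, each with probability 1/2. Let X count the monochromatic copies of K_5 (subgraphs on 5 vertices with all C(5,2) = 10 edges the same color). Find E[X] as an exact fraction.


Let X = Σ_S X_S over the C(54, 5) = 3162510 subsets S of size 5, where X_S = 1 if the K_5 on S is monochromatic.
For a fixed S, the K_5 on S has C(5, 2) = 10 edges. P[all 10 edges red] = (1/2)^10, and likewise for blue, so P[monochromatic] = 2·(1/2)^10 = 2^{1 − 10} = 1/512.
By linearity: E[X] = C(54, 5) · 2^{1 − 10} = 3162510 · 1/512 = 1581255/256.
Numerically: E[X] ≈ 6176.777.

E[X] = C(54,5)·2^(1−C(5,2)) = 1581255/256 ≈ 6176.777.


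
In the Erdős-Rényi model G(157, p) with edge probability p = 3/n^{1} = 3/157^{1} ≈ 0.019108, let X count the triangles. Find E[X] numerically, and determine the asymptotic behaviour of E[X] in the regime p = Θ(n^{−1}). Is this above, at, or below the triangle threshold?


Number of potential triangles: C(157, 3) = 632710.
Each occurs with probability p³ ≈ (0.019108)³ ≈ 6.9769371e-06.
By linearity: E[X] = C(157, 3)·p³ ≈ 632710 · 6.9769371e-06 ≈ 4.41438.
Here α = 1, so p = 3/n is exactly at the triangle threshold p ~ 1/n. Asymptotically E[X] → c³/6 = 3³/6 = 9/2 ≈ 4.50000, a bounded constant. In this regime the triangle count is asymptotically Poisson(c³/6).

E[X] ≈ 4.41438; in regime p = Θ(1/n^{1}) E[X] stays bounded (at the triangle threshold p ~ 1/n).


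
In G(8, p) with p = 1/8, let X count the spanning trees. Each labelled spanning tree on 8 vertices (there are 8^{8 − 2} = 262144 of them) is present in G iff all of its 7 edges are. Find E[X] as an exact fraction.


K_8 has 8^{8 − 2} = 262144 labelled spanning trees.
For each such spanning tree H, let X_H = 1 if all 7 edges of H are present in G. Then P[X_H = 1] = p^{7} = (1/8)^{7} = 1/2097152.
Summing the indicators: E[X] = Σ_H E[X_H] = 262144 · p^{7} = 262144 · 1/2097152 = 1/8.
Numerically: E[X] ≈ 0.125.

E[X] = 262144 · (1/8)^{7} = 1/8 ≈ 0.125.


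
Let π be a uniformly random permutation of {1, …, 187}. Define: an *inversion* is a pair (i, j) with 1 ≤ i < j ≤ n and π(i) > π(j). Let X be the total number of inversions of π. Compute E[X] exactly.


Write X = Σ X_I over the C(187, 2) = 17391 pairs i < j, with X_I the indicator of one inversion.
There are 17391 indicators.
For each fixed pair i < j, the values π(i) and π(j) are two distinct elements of {1, …, 187} in uniformly random order; by symmetry P[π(i) > π(j)] = 1/2.
By linearity: E[X] = 17391 · (1/2) = C(187, 2) · (1/2) = 17391/2 = 17391/2 ≈ 8695.500.

E[X] = 17391/2 = 8695.500.


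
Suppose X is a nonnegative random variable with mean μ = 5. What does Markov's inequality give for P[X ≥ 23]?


μ = E[X] = 5, a = 23.
Markov: P[X ≥ 23] ≤ μ/a = (5)/23 = 5/23.
Numerically: ≈ 0.217.
(Since a = 23 > μ = 5.000, the bound 5/23 is < 1 and informative.)

P[X ≥ 23] ≤ 5/23 ≈ 0.217.


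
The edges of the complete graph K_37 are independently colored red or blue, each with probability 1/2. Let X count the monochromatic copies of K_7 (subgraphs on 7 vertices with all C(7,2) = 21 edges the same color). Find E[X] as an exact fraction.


Let X = Σ_S X_S over the C(37, 7) = 10295472 subsets S of size 7, where X_S = 1 if the K_7 on S is monochromatic.
For a fixed S, the K_7 on S has C(7, 2) = 21 edges. P[all 21 edges red] = (1/2)^21, and likewise for blue, so P[monochromatic] = 2·(1/2)^21 = 2^{1 − 21} = 1/1048576.
Summing: E[X] = C(37, 7) · 2^{1 − 21} = 10295472 · 1/1048576 = 643467/65536.
Numerically: E[X] ≈ 9.819.

E[X] = C(37,7)·2^(1−C(7,2)) = 643467/65536 ≈ 9.819.


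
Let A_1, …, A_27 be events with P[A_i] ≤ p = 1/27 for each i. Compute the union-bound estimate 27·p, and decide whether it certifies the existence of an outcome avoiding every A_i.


Union bound: P[∪_{i=1}^{27} A_i] ≤ Σ_i P[A_i] ≤ 27·p = 27·(1/27) = 1.
Numerically: 1 ≈ 1.00000.
Is 1 < 1? NO.
Since the bound 1 is ≥ 1, the union bound is uninformative here; it does NOT by itself certify existence.

27·p = 1 ≈ 1.00000; existence NOT certified by the union bound.


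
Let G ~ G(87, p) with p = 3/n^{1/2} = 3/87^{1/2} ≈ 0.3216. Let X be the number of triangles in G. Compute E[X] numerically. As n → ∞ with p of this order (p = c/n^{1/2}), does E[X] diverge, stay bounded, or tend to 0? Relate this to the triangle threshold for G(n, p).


Number of potential triangles: C(87, 3) = 105995.
Each occurs with probability p³ ≈ (0.3216)³ ≈ 3.327246e-02.
By linearity: E[X] = C(87, 3)·p³ ≈ 105995 · 3.327246e-02 ≈ 3526.7142.
Since α = 1/2 < 1, p = c/n^{1/2} ≫ 1/n is above the triangle threshold p ~ 1/n. Asymptotically E[X] ~ (c³/6)·n^{3(1−α)} = (3³/6)·n^{1.5} → ∞; triangles are abundant w.h.p.

E[X] ≈ 3526.7142; in regime p = Θ(1/n^{1/2}) E[X] diverges (above the triangle threshold p ~ 1/n).


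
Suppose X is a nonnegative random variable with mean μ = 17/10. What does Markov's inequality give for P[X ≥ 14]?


μ = E[X] = 17/10, a = 14.
Markov: P[X ≥ 14] ≤ μ/a = (17/10)/14 = 17/140.
Numerically: ≈ 0.121429.
(Since a = 14 > μ = 1.700000, the bound 17/140 is < 1 and informative.)

P[X ≥ 14] ≤ 17/140 ≈ 0.121429.


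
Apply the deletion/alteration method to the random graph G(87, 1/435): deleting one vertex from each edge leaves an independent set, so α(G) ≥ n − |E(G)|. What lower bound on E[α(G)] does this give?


E[|E(G)|] = C(87, 2)·p = 3741 · (1/435) = 43/5.
E[α(G)] ≥ n − E[|E(G)|] = 87 − 43/5 = 392/5.
Numerically: ≈ 78.400000.
(This is only a lower bound; the true E[α(G)] may be larger.)

E[α(G)] ≥ 392/5 ≈ 78.400000.


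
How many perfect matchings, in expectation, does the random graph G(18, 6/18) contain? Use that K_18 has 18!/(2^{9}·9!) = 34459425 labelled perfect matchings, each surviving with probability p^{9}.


K_18 has 18!/(2^{9}·9!) = 34459425 labelled perfect matchings.
For each such perfect matching H, let X_H = 1 if all 9 edges of H are present in G. Then P[X_H = 1] = p^{9} = (1/3)^{9} = 1/19683.
By linearity of expectation: E[X] = Σ_H E[X_H] = 34459425 · p^{9} = 34459425 · 1/19683 = 425425/243.
Numerically: E[X] ≈ 1750.72.

E[X] = 34459425 · (1/3)^{9} = 425425/243 ≈ 1750.72.


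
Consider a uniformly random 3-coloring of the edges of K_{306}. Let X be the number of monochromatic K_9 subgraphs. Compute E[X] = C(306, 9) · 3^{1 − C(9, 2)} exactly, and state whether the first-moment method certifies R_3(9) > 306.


E[X] = C(306, 9) · 3^{1 − 36} = 57564745737892900 · 3^{−35} = 57564745737892900/50031545098999707.
As a reduced fraction: E[X] = 57564745737892900/50031545098999707 ≈ 1.15057.
Is E[X] < 1? NO.
Since E[X] ≥ 1, the first-moment bound is inconclusive at n = 306; it does NOT by itself certify R_3(9) > 306.

E[X] = 57564745737892900/50031545098999707 ≈ 1.15057; E[X] ≥ 1; first-moment method inconclusive here.


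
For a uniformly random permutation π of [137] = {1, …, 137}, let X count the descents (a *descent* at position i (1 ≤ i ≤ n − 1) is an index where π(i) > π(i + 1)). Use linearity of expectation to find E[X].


Write X = Σ X_I over i = 1, …, 136, with X_I the indicator of one descent.
There are 136 indicators.
For each fixed i, the pair (π(i), π(i+1)) is a uniformly random ordered pair of distinct values from {1, …, 137}; by symmetry P[π(i) > π(i+1)] = 1/2.
By linearity: E[X] = 136 · (1/2) = (137 − 1) · (1/2) = 68 ≈ 68.000000.

E[X] = 68 = 68.000000.


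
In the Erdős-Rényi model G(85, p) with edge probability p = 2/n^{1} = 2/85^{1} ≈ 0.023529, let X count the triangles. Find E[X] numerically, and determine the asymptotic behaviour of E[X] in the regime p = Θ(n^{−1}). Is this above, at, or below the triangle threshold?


Number of potential triangles: C(85, 3) = 98770.
Each occurs with probability p³ ≈ (0.023529)³ ≈ 1.3026664e-05.
By linearity: E[X] = C(85, 3)·p³ ≈ 98770 · 1.3026664e-05 ≈ 1.28664.
Here α = 1, so p = 2/n is exactly at the triangle threshold p ~ 1/n. Asymptotically E[X] → c³/6 = 2³/6 = 4/3 ≈ 1.33333, a bounded constant. In this regime the triangle count is asymptotically Poisson(c³/6).

E[X] ≈ 1.28664; in regime p = Θ(1/n^{1}) E[X] stays bounded (at the triangle threshold p ~ 1/n).


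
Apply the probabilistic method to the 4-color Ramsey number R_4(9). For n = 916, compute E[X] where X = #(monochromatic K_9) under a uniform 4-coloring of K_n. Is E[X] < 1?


E[X] = C(916, 9) · 4^{1 − 36} = 1202748565202942340440 · 4^{−35} = 1202748565202942340440/1180591620717411303424.
As a reduced fraction: E[X] = 150343570650367792555/147573952589676412928 ≈ 1.019.
Is E[X] < 1? NO.
Since E[X] ≥ 1, the first-moment bound is inconclusive at n = 916; it does NOT by itself certify R_4(9) > 916.

E[X] = 150343570650367792555/147573952589676412928 ≈ 1.019; E[X] ≥ 1; first-moment method inconclusive here.


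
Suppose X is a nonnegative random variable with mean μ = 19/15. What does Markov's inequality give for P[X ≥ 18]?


μ = E[X] = 19/15, a = 18.
Markov: P[X ≥ 18] ≤ μ/a = (19/15)/18 = 19/270.
Numerically: ≈ 0.0704.
(Since a = 18 > μ = 1.2667, the bound 19/270 is < 1 and informative.)

P[X ≥ 18] ≤ 19/270 ≈ 0.0704.


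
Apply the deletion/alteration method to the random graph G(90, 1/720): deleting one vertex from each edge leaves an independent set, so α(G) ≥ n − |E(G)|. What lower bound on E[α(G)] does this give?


E[|E(G)|] = C(90, 2)·p = 4005 · (1/720) = 89/16.
E[α(G)] ≥ n − E[|E(G)|] = 90 − 89/16 = 1351/16.
Numerically: ≈ 84.438.
(This is only a lower bound; the true E[α(G)] may be larger.)

E[α(G)] ≥ 1351/16 ≈ 84.438.


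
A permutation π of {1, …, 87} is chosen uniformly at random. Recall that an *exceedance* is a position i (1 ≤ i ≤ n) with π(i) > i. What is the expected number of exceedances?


Write X = Σ_{i=1}^{87} X_i, where X_i = 1_{π(i) > i}.
For each fixed i, π(i) is uniform over {1, …, 87} (marginal of a uniform permutation), so P[π(i) > i] = (n − i)/n. Summing: Σ_{i=1}^{87} (n − i)/n = (0 + 1 + … + 86)/87 = 87(87 − 1)/(2·87) = (87 − 1)/2.
Hence E[X] = Σ_{i=1}^{87} (87 − i)/87 = 43 ≈ 43.000000.

E[X] = 43 = 43.000000.


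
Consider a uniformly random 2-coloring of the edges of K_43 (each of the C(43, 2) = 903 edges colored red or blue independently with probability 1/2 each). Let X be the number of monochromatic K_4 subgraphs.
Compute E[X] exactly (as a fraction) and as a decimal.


Let X = Σ_S X_S over the C(43, 4) = 123410 subsets S of size 4, where X_S = 1 if the K_4 on S is monochromatic.
For a fixed S, the K_4 on S has C(4, 2) = 6 edges. P[all 6 edges red] = (1/2)^6, and likewise for blue, so P[monochromatic] = 2·(1/2)^6 = 2^{1 − 6} = 1/32.
By linearity of expectation: E[X] = C(43, 4) · 2^{1 − 6} = 123410 · 1/32 = 61705/16.
Numerically: E[X] ≈ 3856.562500.

E[X] = C(43,4)·2^(1−C(4,2)) = 61705/16 ≈ 3856.562500.


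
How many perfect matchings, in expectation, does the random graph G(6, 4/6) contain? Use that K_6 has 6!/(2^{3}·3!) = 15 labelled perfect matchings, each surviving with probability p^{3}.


K_6 has 6!/(2^{3}·3!) = 15 labelled perfect matchings.
For each such perfect matching H, let X_H = 1 if all 3 edges of H are present in G. Then P[X_H = 1] = p^{3} = (2/3)^{3} = 8/27.
Summing the indicators: E[X] = Σ_H E[X_H] = 15 · p^{3} = 15 · 8/27 = 40/9.
Numerically: E[X] ≈ 4.444.

E[X] = 15 · (2/3)^{3} = 40/9 ≈ 4.444.


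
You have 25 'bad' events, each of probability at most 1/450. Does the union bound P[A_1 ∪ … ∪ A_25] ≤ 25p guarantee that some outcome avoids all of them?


Union bound: P[∪_{i=1}^{25} A_i] ≤ Σ_i P[A_i] ≤ 25·p = 25·(1/450) = 1/18.
Numerically: 1/18 ≈ 0.055556.
Is 1/18 < 1? YES.
Since P[∪ A_i] ≤ 1/18 < 1, the complement has P[∩ A_i^c] ≥ 1 − 1/18 = 17/18 > 0, so some outcome avoids every A_i.

25·p = 1/18 ≈ 0.055556; existence CERTIFIED by the union bound.


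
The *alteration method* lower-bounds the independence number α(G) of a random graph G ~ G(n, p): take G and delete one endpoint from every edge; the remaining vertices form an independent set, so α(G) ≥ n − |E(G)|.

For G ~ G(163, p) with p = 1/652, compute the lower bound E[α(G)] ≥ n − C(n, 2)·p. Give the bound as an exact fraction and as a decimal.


E[|E(G)|] = C(163, 2)·p = 13203 · (1/652) = 81/4.
E[α(G)] ≥ n − E[|E(G)|] = 163 − 81/4 = 571/4.
Numerically: ≈ 142.75000.
(This is only a lower bound; the true E[α(G)] may be larger.)

E[α(G)] ≥ 571/4 ≈ 142.75000.


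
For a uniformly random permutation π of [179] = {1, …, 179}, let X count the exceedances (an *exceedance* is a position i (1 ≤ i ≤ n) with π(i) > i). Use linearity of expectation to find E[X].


Write X = Σ_{i=1}^{179} X_i, where X_i = 1_{π(i) > i}.
For each fixed i, π(i) is uniform over {1, …, 179} (marginal of a uniform permutation), so P[π(i) > i] = (n − i)/n. Summing: Σ_{i=1}^{179} (n − i)/n = (0 + 1 + … + 178)/179 = 179(179 − 1)/(2·179) = (179 − 1)/2.
Hence E[X] = Σ_{i=1}^{179} (179 − i)/179 = 89 ≈ 89.000000.

E[X] = 89 = 89.000000.


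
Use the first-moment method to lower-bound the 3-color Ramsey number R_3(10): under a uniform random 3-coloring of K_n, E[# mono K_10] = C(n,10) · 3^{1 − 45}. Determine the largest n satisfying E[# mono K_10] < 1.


We need C(n, 10) · 3^{1 − 45} < 1, i.e. C(n, 10) < 3^{45 − 1} = 984770902183611232881.
Check values of n near the boundary:
  n = 568: C(568, 10) = 889446337783744949208; 889446337783744949208 < 984770902183611232881? YES
  n = 569: C(569, 10) = 905357721286137524328; 905357721286137524328 < 984770902183611232881? YES
  n = 570: C(570, 10) = 921524823451961408691; 921524823451961408691 < 984770902183611232881? YES
  n = 571: C(571, 10) = 937951290893172842001; 937951290893172842001 < 984770902183611232881? YES
  n = 572: C(572, 10) = 954640815642161682606; 954640815642161682606 < 984770902183611232881? YES
  n = 573: C(573, 10) = 971597135635805762226; 971597135635805762226 < 984770902183611232881? YES
  n = 574: C(574, 10) = 988824035203816502691; 988824035203816502691 < 984770902183611232881? NO
  n = 575: C(575, 10) = 1006325345561406175305; 1006325345561406175305 < 984770902183611232881? NO
The largest n with C(n, 10) < 984770902183611232881 is n = 573 (where E[X] = 35985079097622435638/36472996377170786403 ≈ 0.9866). Hence R_3(10) > 573, i.e. R_3(10) ≥ 574.

Largest n = 573; hence R_3(10) > 573.


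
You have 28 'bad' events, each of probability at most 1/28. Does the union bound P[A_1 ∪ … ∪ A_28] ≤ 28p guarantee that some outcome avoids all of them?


Union bound: P[∪_{i=1}^{28} A_i] ≤ Σ_i P[A_i] ≤ 28·p = 28·(1/28) = 1.
Numerically: 1 ≈ 1.0000.
Is 1 < 1? NO.
Since the bound 1 is ≥ 1, the union bound is uninformative here; it does NOT by itself certify existence.

28·p = 1 ≈ 1.0000; existence NOT certified by the union bound.


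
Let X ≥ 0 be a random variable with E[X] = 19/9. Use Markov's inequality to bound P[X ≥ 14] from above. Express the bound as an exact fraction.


μ = E[X] = 19/9, a = 14.
Markov: P[X ≥ 14] ≤ μ/a = (19/9)/14 = 19/126.
Numerically: ≈ 0.15079.
(Since a = 14 > μ = 2.11111, the bound 19/126 is < 1 and informative.)

P[X ≥ 14] ≤ 19/126 ≈ 0.15079.


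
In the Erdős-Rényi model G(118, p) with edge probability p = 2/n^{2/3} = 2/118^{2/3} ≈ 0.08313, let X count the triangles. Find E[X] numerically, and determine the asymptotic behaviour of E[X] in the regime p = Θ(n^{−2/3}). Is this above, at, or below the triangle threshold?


Number of potential triangles: C(118, 3) = 266916.
Each occurs with probability p³ ≈ (0.08313)³ ≈ 5.745475e-04.
By linearity: E[X] = C(118, 3)·p³ ≈ 266916 · 5.745475e-04 ≈ 153.3559.
Since α = 2/3 < 1, p = c/n^{2/3} ≫ 1/n is above the triangle threshold p ~ 1/n. Asymptotically E[X] ~ (c³/6)·n^{3(1−α)} = (2³/6)·n^{1} → ∞; triangles are abundant w.h.p.

E[X] ≈ 153.3559; in regime p = Θ(1/n^{2/3}) E[X] diverges (above the triangle threshold p ~ 1/n).


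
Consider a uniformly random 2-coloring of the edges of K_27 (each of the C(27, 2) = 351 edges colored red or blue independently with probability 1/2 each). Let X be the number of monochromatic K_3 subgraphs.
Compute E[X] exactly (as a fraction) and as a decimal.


Let X = Σ_S X_S over the C(27, 3) = 2925 subsets S of size 3, where X_S = 1 if the K_3 on S is monochromatic.
For a fixed S, the K_3 on S has C(3, 2) = 3 edges. P[all 3 edges red] = (1/2)^3, and likewise for blue, so P[monochromatic] = 2·(1/2)^3 = 2^{1 − 3} = 1/4.
By linearity of expectation: E[X] = C(27, 3) · 2^{1 − 3} = 2925 · 1/4 = 2925/4.
Numerically: E[X] ≈ 731.25000.

E[X] = C(27,3)·2^(1−C(3,2)) = 2925/4 ≈ 731.25000.


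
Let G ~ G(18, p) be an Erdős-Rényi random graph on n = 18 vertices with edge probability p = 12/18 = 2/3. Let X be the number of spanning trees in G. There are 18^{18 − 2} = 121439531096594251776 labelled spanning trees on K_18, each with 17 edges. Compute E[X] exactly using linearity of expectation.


K_18 has 18^{18 − 2} = 121439531096594251776 labelled spanning trees.
For each such spanning tree H, let X_H = 1 if all 17 edges of H are present in G. Then P[X_H = 1] = p^{17} = (2/3)^{17} = 131072/129140163.
Summing the indicators: E[X] = Σ_H E[X_H] = 121439531096594251776 · p^{17} = 121439531096594251776 · 131072/129140163 = 123256172596690944.
Numerically: E[X] ≈ 1.2326e+17.

E[X] = 121439531096594251776 · (2/3)^{17} = 123256172596690944 ≈ 1.2326e+17.


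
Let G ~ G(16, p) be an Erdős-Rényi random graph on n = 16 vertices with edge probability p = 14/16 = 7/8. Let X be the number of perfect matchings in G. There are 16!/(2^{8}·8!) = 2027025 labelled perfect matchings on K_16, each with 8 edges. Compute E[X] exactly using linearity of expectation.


K_16 has 16!/(2^{8}·8!) = 2027025 labelled perfect matchings.
For each such perfect matching H, let X_H = 1 if all 8 edges of H are present in G. Then P[X_H = 1] = p^{8} = (7/8)^{8} = 5764801/16777216.
Summing the indicators: E[X] = Σ_H E[X_H] = 2027025 · p^{8} = 2027025 · 5764801/16777216 = 11685395747025/16777216.
Numerically: E[X] ≈ 6.965e+05.

E[X] = 2027025 · (7/8)^{8} = 11685395747025/16777216 ≈ 6.965e+05.


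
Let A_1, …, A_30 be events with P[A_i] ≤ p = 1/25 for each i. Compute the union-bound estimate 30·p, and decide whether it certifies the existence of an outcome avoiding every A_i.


Union bound: P[∪_{i=1}^{30} A_i] ≤ Σ_i P[A_i] ≤ 30·p = 30·(1/25) = 6/5.
Numerically: 6/5 ≈ 1.2000.
Is 6/5 < 1? NO.
Since the bound 6/5 is ≥ 1, the union bound is uninformative here; it does NOT by itself certify existence.

30·p = 6/5 ≈ 1.2000; existence NOT certified by the union bound.


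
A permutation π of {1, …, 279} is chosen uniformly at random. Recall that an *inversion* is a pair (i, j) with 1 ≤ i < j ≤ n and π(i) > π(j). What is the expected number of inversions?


Write X = Σ X_I over the C(279, 2) = 38781 pairs i < j, with X_I the indicator of one inversion.
There are 38781 indicators.
For each fixed pair i < j, the values π(i) and π(j) are two distinct elements of {1, …, 279} in uniformly random order; by symmetry P[π(i) > π(j)] = 1/2.
By linearity: E[X] = 38781 · (1/2) = C(279, 2) · (1/2) = 38781/2 = 38781/2 ≈ 19390.500.

E[X] = 38781/2 = 19390.500.


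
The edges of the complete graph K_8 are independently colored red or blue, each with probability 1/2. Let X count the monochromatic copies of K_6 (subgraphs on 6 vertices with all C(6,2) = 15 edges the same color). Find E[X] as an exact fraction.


Let X = Σ_S X_S over the C(8, 6) = 28 subsets S of size 6, where X_S = 1 if the K_6 on S is monochromatic.
For a fixed S, the K_6 on S has C(6, 2) = 15 edges. P[all 15 edges red] = (1/2)^15, and likewise for blue, so P[monochromatic] = 2·(1/2)^15 = 2^{1 − 15} = 1/16384.
Summing: E[X] = C(8, 6) · 2^{1 − 15} = 28 · 1/16384 = 7/4096.
Numerically: E[X] ≈ 0.0017.

E[X] = C(8,6)·2^(1−C(6,2)) = 7/4096 ≈ 0.0017.


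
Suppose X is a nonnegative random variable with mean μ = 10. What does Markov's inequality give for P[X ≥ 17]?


μ = E[X] = 10, a = 17.
Markov: P[X ≥ 17] ≤ μ/a = (10)/17 = 10/17.
Numerically: ≈ 0.58824.
(Since a = 17 > μ = 10.00000, the bound 10/17 is < 1 and informative.)

P[X ≥ 17] ≤ 10/17 ≈ 0.58824.


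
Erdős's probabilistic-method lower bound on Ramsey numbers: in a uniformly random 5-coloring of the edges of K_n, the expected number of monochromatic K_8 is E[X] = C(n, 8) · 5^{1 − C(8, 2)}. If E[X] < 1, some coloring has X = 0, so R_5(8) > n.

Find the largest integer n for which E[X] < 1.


We need C(n, 8) · 5^{1 − 28} < 1, i.e. C(n, 8) < 5^{28 − 1} = 7450580596923828125.
Check values of n near the boundary:
  n = 860: C(860, 8) = 7182671140665308145; 7182671140665308145 < 7450580596923828125? YES
  n = 861: C(861, 8) = 7250034996615275865; 7250034996615275865 < 7450580596923828125? YES
  n = 862: C(862, 8) = 7317951015318931845; 7317951015318931845 < 7450580596923828125? YES
  n = 863: C(863, 8) = 7386423071602617757; 7386423071602617757 < 7450580596923828125? YES
  n = 864: C(864, 8) = 7455455062926006708; 7455455062926006708 < 7450580596923828125? NO
  n = 865: C(865, 8) = 7525050909487743060; 7525050909487743060 < 7450580596923828125? NO
  n = 866: C(866, 8) = 7595214554331451620; 7595214554331451620 < 7450580596923828125? NO
The largest n with C(n, 8) < 7450580596923828125 is n = 863 (where E[X] = 7386423071602617757/7450580596923828125 ≈ 0.9913889). Hence R_5(8) > 863, i.e. R_5(8) ≥ 864.

Largest n = 863; hence R_5(8) > 863.


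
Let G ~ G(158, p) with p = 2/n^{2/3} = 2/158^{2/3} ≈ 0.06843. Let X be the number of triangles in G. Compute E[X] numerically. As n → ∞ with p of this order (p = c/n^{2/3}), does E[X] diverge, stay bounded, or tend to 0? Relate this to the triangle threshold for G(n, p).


Number of potential triangles: C(158, 3) = 644956.
Each occurs with probability p³ ≈ (0.06843)³ ≈ 3.204615e-04.
By linearity: E[X] = C(158, 3)·p³ ≈ 644956 · 3.204615e-04 ≈ 206.6835.
Since α = 2/3 < 1, p = c/n^{2/3} ≫ 1/n is above the triangle threshold p ~ 1/n. Asymptotically E[X] ~ (c³/6)·n^{3(1−α)} = (2³/6)·n^{1} → ∞; triangles are abundant w.h.p.

E[X] ≈ 206.6835; in regime p = Θ(1/n^{2/3}) E[X] diverges (above the triangle threshold p ~ 1/n).


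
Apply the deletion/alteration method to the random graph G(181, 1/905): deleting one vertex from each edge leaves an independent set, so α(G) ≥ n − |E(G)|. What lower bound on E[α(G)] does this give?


E[|E(G)|] = C(181, 2)·p = 16290 · (1/905) = 18.
E[α(G)] ≥ n − E[|E(G)|] = 181 − 18 = 163.
Numerically: ≈ 163.000.
(This is only a lower bound; the true E[α(G)] may be larger.)

E[α(G)] ≥ 163 ≈ 163.000.


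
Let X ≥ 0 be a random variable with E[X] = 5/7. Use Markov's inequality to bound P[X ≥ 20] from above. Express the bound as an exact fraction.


μ = E[X] = 5/7, a = 20.
Markov: P[X ≥ 20] ≤ μ/a = (5/7)/20 = 1/28.
Numerically: ≈ 0.035714.
(Since a = 20 > μ = 0.714286, the bound 1/28 is < 1 and informative.)

P[X ≥ 20] ≤ 1/28 ≈ 0.035714.


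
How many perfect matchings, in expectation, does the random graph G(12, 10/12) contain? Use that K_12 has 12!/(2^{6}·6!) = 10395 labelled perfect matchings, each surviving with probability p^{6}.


K_12 has 12!/(2^{6}·6!) = 10395 labelled perfect matchings.
For each such perfect matching H, let X_H = 1 if all 6 edges of H are present in G. Then P[X_H = 1] = p^{6} = (5/6)^{6} = 15625/46656.
Summing the indicators: E[X] = Σ_H E[X_H] = 10395 · p^{6} = 10395 · 15625/46656 = 6015625/1728.
Numerically: E[X] ≈ 3481.3.

E[X] = 10395 · (5/6)^{6} = 6015625/1728 ≈ 3481.3.


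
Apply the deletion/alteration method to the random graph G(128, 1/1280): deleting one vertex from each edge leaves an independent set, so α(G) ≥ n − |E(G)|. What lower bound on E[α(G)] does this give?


E[|E(G)|] = C(128, 2)·p = 8128 · (1/1280) = 127/20.
E[α(G)] ≥ n − E[|E(G)|] = 128 − 127/20 = 2433/20.
Numerically: ≈ 121.65000.
(This is only a lower bound; the true E[α(G)] may be larger.)

E[α(G)] ≥ 2433/20 ≈ 121.65000.


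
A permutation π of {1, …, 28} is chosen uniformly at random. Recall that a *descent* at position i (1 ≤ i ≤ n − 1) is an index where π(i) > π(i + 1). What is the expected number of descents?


Write X = Σ X_I over i = 1, …, 27, with X_I the indicator of one descent.
There are 27 indicators.
For each fixed i, the pair (π(i), π(i+1)) is a uniformly random ordered pair of distinct values from {1, …, 28}; by symmetry P[π(i) > π(i+1)] = 1/2.
By linearity: E[X] = 27 · (1/2) = (28 − 1) · (1/2) = 27/2 ≈ 13.5000.

E[X] = 27/2 = 13.5000.


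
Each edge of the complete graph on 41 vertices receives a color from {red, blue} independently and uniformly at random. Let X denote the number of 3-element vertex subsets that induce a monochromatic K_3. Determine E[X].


Let X = Σ_S X_S over the C(41, 3) = 10660 subsets S of size 3, where X_S = 1 if the K_3 on S is monochromatic.
For a fixed S, the K_3 on S has C(3, 2) = 3 edges. P[all 3 edges red] = (1/2)^3, and likewise for blue, so P[monochromatic] = 2·(1/2)^3 = 2^{1 − 3} = 1/4.
By linearity: E[X] = C(41, 3) · 2^{1 − 3} = 10660 · 1/4 = 2665.
Numerically: E[X] ≈ 2665.00000.

E[X] = C(41,3)·2^(1−C(3,2)) = 2665 ≈ 2665.00000.


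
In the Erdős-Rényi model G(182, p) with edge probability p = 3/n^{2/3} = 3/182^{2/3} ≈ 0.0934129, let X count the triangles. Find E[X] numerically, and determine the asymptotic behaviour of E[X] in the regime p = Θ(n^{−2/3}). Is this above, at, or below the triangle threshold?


Number of potential triangles: C(182, 3) = 988260.
Each occurs with probability p³ ≈ (0.0934129)³ ≈ 8.15118947e-04.
By linearity: E[X] = C(182, 3)·p³ ≈ 988260 · 8.15118947e-04 ≈ 805.549451.
Since α = 2/3 < 1, p = c/n^{2/3} ≫ 1/n is above the triangle threshold p ~ 1/n. Asymptotically E[X] ~ (c³/6)·n^{3(1−α)} = (3³/6)·n^{1} → ∞; triangles are abundant w.h.p.

E[X] ≈ 805.549451; in regime p = Θ(1/n^{2/3}) E[X] diverges (above the triangle threshold p ~ 1/n).


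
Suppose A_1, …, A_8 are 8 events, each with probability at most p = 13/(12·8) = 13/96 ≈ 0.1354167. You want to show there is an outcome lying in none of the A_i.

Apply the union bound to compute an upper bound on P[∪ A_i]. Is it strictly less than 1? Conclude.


Union bound: P[∪_{i=1}^{8} A_i] ≤ Σ_i P[A_i] ≤ 8·p = 8·(13/96) = 13/12.
Numerically: 13/12 ≈ 1.0833333.
Is 13/12 < 1? NO.
Since the bound 13/12 is ≥ 1, the union bound is uninformative here; it does NOT by itself certify existence.

8·p = 13/12 ≈ 1.0833333; existence NOT certified by the union bound.


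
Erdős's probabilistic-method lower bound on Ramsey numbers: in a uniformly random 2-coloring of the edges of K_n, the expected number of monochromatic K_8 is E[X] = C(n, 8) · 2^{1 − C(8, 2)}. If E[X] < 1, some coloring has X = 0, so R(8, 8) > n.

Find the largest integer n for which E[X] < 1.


We need C(n, 8) · 2^{1 − 28} < 1, i.e. C(n, 8) < 2^{28 − 1} = 134217728.
Check values of n near the boundary:
  n = 41: C(41, 8) = 95548245; 95548245 < 134217728? YES
  n = 42: C(42, 8) = 118030185; 118030185 < 134217728? YES
  n = 43: C(43, 8) = 145008513; 145008513 < 134217728? NO
  n = 44: C(44, 8) = 177232627; 177232627 < 134217728? NO
The largest n with C(n, 8) < 134217728 is n = 42 (where E[X] = 118030185/134217728 ≈ 0.8794). Hence R(8, 8) > 42, i.e. R(8, 8) ≥ 43.

Largest n = 42; hence R(8, 8) > 42.


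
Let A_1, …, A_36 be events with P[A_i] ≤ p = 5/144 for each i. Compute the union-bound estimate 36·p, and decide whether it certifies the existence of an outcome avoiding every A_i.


Union bound: P[∪_{i=1}^{36} A_i] ≤ Σ_i P[A_i] ≤ 36·p = 36·(5/144) = 5/4.
Numerically: 5/4 ≈ 1.25000.
Is 5/4 < 1? NO.
Since the bound 5/4 is ≥ 1, the union bound is uninformative here; it does NOT by itself certify existence.

36·p = 5/4 ≈ 1.25000; existence NOT certified by the union bound.


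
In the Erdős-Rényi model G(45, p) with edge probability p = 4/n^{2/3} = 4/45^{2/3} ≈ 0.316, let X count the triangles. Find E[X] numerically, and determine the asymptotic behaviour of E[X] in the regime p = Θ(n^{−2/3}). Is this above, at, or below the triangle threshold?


Number of potential triangles: C(45, 3) = 14190.
Each occurs with probability p³ ≈ (0.316)³ ≈ 3.16049e-02.
By linearity: E[X] = C(45, 3)·p³ ≈ 14190 · 3.16049e-02 ≈ 448.474.
Since α = 2/3 < 1, p = c/n^{2/3} ≫ 1/n is above the triangle threshold p ~ 1/n. Asymptotically E[X] ~ (c³/6)·n^{3(1−α)} = (4³/6)·n^{1} → ∞; triangles are abundant w.h.p.

E[X] ≈ 448.474; in regime p = Θ(1/n^{2/3}) E[X] diverges (above the triangle threshold p ~ 1/n).


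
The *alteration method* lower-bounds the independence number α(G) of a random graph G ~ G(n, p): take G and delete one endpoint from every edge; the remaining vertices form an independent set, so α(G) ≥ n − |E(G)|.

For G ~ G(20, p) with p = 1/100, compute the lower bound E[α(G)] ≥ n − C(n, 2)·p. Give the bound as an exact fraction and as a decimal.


E[|E(G)|] = C(20, 2)·p = 190 · (1/100) = 19/10.
E[α(G)] ≥ n − E[|E(G)|] = 20 − 19/10 = 181/10.
Numerically: ≈ 18.100.
(This is only a lower bound; the true E[α(G)] may be larger.)

E[α(G)] ≥ 181/10 ≈ 18.100.


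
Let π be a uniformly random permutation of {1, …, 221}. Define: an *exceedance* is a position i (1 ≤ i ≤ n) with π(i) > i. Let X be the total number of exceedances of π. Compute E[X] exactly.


Write X = Σ_{i=1}^{221} X_i, where X_i = 1_{π(i) > i}.
For each fixed i, π(i) is uniform over {1, …, 221} (marginal of a uniform permutation), so P[π(i) > i] = (n − i)/n. Summing: Σ_{i=1}^{221} (n − i)/n = (0 + 1 + … + 220)/221 = 221(221 − 1)/(2·221) = (221 − 1)/2.
Hence E[X] = Σ_{i=1}^{221} (221 − i)/221 = 110 ≈ 110.00000.

E[X] = 110 = 110.00000.


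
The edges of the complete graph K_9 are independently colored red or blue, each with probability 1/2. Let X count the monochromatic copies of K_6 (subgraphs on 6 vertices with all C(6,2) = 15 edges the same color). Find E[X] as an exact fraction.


Let X = Σ_S X_S over the C(9, 6) = 84 subsets S of size 6, where X_S = 1 if the K_6 on S is monochromatic.
For a fixed S, the K_6 on S has C(6, 2) = 15 edges. P[all 15 edges red] = (1/2)^15, and likewise for blue, so P[monochromatic] = 2·(1/2)^15 = 2^{1 − 15} = 1/16384.
By linearity of expectation: E[X] = C(9, 6) · 2^{1 − 15} = 84 · 1/16384 = 21/4096.
Numerically: E[X] ≈ 0.0051.

E[X] = C(9,6)·2^(1−C(6,2)) = 21/4096 ≈ 0.0051.


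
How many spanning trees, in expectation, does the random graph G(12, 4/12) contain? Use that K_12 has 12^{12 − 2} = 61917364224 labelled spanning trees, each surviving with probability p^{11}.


K_12 has 12^{12 − 2} = 61917364224 labelled spanning trees.
For each such spanning tree H, let X_H = 1 if all 11 edges of H are present in G. Then P[X_H = 1] = p^{11} = (1/3)^{11} = 1/177147.
By linearity: E[X] = Σ_H E[X_H] = 61917364224 · p^{11} = 61917364224 · 1/177147 = 1048576/3.
Numerically: E[X] ≈ 3.495e+05.

E[X] = 61917364224 · (1/3)^{11} = 1048576/3 ≈ 3.495e+05.


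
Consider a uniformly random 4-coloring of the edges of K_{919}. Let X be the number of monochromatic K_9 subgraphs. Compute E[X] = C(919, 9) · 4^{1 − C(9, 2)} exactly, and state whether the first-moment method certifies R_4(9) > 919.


E[X] = C(919, 9) · 4^{1 − 36} = 1238828681639563077558 · 4^{−35} = 1238828681639563077558/1180591620717411303424.
As a reduced fraction: E[X] = 619414340819781538779/590295810358705651712 ≈ 1.04933.
Is E[X] < 1? NO.
Since E[X] ≥ 1, the first-moment bound is inconclusive at n = 919; it does NOT by itself certify R_4(9) > 919.

E[X] = 619414340819781538779/590295810358705651712 ≈ 1.04933; E[X] ≥ 1; first-moment method inconclusive here.


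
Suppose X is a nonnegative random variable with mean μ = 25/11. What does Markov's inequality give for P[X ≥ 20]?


μ = E[X] = 25/11, a = 20.
Markov: P[X ≥ 20] ≤ μ/a = (25/11)/20 = 5/44.
Numerically: ≈ 0.114.
(Since a = 20 > μ = 2.273, the bound 5/44 is < 1 and informative.)

P[X ≥ 20] ≤ 5/44 ≈ 0.114.


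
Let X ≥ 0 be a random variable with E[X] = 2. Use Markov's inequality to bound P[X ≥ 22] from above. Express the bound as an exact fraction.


μ = E[X] = 2, a = 22.
Markov: P[X ≥ 22] ≤ μ/a = (2)/22 = 1/11.
Numerically: ≈ 0.091.
(Since a = 22 > μ = 2.000, the bound 1/11 is < 1 and informative.)

P[X ≥ 22] ≤ 1/11 ≈ 0.091.


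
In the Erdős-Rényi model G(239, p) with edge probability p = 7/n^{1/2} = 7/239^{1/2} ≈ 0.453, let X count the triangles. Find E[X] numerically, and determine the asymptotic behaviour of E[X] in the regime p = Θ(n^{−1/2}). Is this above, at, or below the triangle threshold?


Number of potential triangles: C(239, 3) = 2246839.
Each occurs with probability p³ ≈ (0.453)³ ≈ 9.28319e-02.
By linearity: E[X] = C(239, 3)·p³ ≈ 2246839 · 9.28319e-02 ≈ 208578.347.
Since α = 1/2 < 1, p = c/n^{1/2} ≫ 1/n is above the triangle threshold p ~ 1/n. Asymptotically E[X] ~ (c³/6)·n^{3(1−α)} = (7³/6)·n^{1.5} → ∞; triangles are abundant w.h.p.

E[X] ≈ 208578.347; in regime p = Θ(1/n^{1/2}) E[X] diverges (above the triangle threshold p ~ 1/n).


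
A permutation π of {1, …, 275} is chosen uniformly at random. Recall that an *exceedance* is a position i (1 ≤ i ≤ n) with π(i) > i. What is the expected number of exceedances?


Write X = Σ_{i=1}^{275} X_i, where X_i = 1_{π(i) > i}.
For each fixed i, π(i) is uniform over {1, …, 275} (marginal of a uniform permutation), so P[π(i) > i] = (n − i)/n. Summing: Σ_{i=1}^{275} (n − i)/n = (0 + 1 + … + 274)/275 = 275(275 − 1)/(2·275) = (275 − 1)/2.
Hence E[X] = Σ_{i=1}^{275} (275 − i)/275 = 137 ≈ 137.000.

E[X] = 137 = 137.000.


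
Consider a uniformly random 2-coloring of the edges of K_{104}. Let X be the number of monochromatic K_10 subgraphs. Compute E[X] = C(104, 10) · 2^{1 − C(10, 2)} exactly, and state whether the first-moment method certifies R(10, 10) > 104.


E[X] = C(104, 10) · 2^{1 − 45} = 26100986351440 · 2^{−44} = 26100986351440/17592186044416.
As a reduced fraction: E[X] = 1631311646965/1099511627776 ≈ 1.484.
Is E[X] < 1? NO.
Since E[X] ≥ 1, the first-moment bound is inconclusive at n = 104; it does NOT by itself certify R(10, 10) > 104.

E[X] = 1631311646965/1099511627776 ≈ 1.484; E[X] ≥ 1; first-moment method inconclusive here.
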